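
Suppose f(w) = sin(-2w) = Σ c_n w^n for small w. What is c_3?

4/3

f(0) = 0
f′(0) = -2
f′′(0) = 0
f′′′(0) = 8
Then c_k = f^(k)(0)/k! gives each Taylor coefficient.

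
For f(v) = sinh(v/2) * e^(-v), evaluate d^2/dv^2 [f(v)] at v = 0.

Take the Cauchy product of the two expansions.
From the series, [v^2] f = -1/2; multiply by 2! = 2 to get -1.

-1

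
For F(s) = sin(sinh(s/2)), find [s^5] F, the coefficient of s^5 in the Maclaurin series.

-1/480

Plug the Maclaurin series of the inner function into that of the outer and collect terms.
F(0) = 0
F′(0) = 1/2
F′′(0) = 0
F′′′(0) = 0
F^(4)(0) = 0
F^(5)(0) = -1/4
So c_5 = F^(5)(0)/5! = -1/480.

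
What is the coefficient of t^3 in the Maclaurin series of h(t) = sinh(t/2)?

1/48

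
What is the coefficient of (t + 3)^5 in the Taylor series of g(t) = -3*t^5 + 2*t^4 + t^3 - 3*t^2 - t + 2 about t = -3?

-3

[(t + 3)^0] = 842;  [(t + 3)^1] = -1387;  [(t + 3)^2] = 906;  [(t + 3)^3] = -293;  [(t + 3)^4] = 47;  [(t + 3)^5] = -3.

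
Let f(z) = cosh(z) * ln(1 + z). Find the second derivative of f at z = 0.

Write out both Maclaurin series and multiply, keeping only the needed powers.
From the series, [z^2] f = -1/2; multiply by 2! = 2 to get -1.

-1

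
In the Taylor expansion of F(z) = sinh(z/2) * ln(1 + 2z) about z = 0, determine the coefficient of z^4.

Multiply the two series term by term and collect like powers.
[z^0] = 0;  [z^1] = 0;  [z^2] = 1;  [z^3] = -1;  [z^4] = 11/8.

11/8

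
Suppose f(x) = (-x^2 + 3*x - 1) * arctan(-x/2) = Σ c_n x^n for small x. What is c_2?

Distribute the polynomial across the series and collect like powers.
f(0) = 0
f′(0) = 1/2
f′′(0) = -3
Dividing each by k! gives the coefficients c_0, ..., c_2.

-3/2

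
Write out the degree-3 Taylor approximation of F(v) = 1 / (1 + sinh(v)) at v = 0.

Expand as Σ (-1)^k u^k with u equal to the inner function's series.
[v^0] = 1;  [v^1] = -1;  [v^2] = 1;  [v^3] = -7/6.

-7*v^3/6 + v^2 - v + 1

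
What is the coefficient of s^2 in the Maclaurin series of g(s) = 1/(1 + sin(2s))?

4

Substitute the inner expansion into the outer series and collect powers.
g(0) = 1
g′(0) = -2
g′′(0) = 8
So c_2 = g′′(0)/2! = 4.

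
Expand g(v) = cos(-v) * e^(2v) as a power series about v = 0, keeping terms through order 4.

-7*v^4/24 + v^3/3 + 3*v^2/2 + 2*v + 1

Take the Cauchy product of the two expansions.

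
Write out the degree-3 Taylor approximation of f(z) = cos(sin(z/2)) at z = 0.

Substitute the inner expansion into the outer series and collect powers.
f(0) = 1
f′(0) = 0
f′′(0) = -1/4
f′′′(0) = 0
Dividing each by k! gives the coefficients c_0, ..., c_3.

1 - z^2/8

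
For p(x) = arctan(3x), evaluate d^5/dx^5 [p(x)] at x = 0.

The coefficient of x^5 in the expansion is 243/5, so p^(5)(0) = 5! * (243/5) = 5832.

5832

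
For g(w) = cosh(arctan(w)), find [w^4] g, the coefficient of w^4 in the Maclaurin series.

Plug the Maclaurin series of the inner function into that of the outer and collect terms.
g(0) = 1
g′(0) = 0
g′′(0) = 1
g′′′(0) = 0
g^(4)(0) = -7

-7/24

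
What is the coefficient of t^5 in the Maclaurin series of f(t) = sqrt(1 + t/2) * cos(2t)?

3733/24576

Expand each factor separately, then convolve coefficients.
[t^0] = 1;  [t^1] = 1/4;  [t^2] = -65/32;  [t^3] = -63/128;  [t^4] = 4465/6144;  [t^5] = 3733/24576.
So c_5 = f^(5)(0)/5! = 3733/24576.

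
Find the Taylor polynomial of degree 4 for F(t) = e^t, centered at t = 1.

e*(t - 1)^4/24 + e*(t - 1)^3/6 + e*(t - 1)^2/2 + e*(t - 1) + e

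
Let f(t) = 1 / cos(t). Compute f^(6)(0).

Divide the numerator series by the denominator series (power-series long division).
From the series, [t^6] f = 61/720; multiply by 6! = 720 to get 61.

61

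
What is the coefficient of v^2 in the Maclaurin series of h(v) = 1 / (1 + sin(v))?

1

Expand as Σ (-1)^k u^k with u equal to the inner function's series.
[v^0] = 1;  [v^1] = -1;  [v^2] = 1.
So c_2 = h′′(0)/2! = 1.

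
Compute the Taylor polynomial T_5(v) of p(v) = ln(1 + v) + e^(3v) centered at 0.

Add the two expansions coefficient-wise.
[v^0] = 1;  [v^1] = 4;  [v^2] = 4;  [v^3] = 29/6;  [v^4] = 25/8;  [v^5] = 89/40.

89*v^5/40 + 25*v^4/8 + 29*v^3/6 + 4*v^2 + 4*v + 1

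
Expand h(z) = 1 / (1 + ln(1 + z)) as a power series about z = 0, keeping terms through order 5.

-347*z^5/60 + 11*z^4/3 - 7*z^3/3 + 3*z^2/2 - z + 1

Use the geometric series for the reciprocal, then substitute.
h(0) = 1
h′(0) = -1
h′′(0) = 3
h′′′(0) = -14
h^(4)(0) = 88
h^(5)(0) = -694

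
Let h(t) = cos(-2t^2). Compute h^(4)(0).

From the series, [t^4] h = -2; multiply by 4! = 24 to get -48.

-48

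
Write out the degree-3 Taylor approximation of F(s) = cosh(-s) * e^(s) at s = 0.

Multiply the two series term by term and collect like powers.
F(0) = 1
F′(0) = 1
F′′(0) = 2
F′′′(0) = 4
Then c_k = F^(k)(0)/k! gives each Taylor coefficient.

2*s^3/3 + s^2 + s + 1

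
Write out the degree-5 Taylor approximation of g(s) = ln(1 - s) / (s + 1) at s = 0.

Expand 1/(denominator) as a geometric series and multiply by the numerator's series.
[s^0] = 0;  [s^1] = -1;  [s^2] = 1/2;  [s^3] = -5/6;  [s^4] = 7/12;  [s^5] = -47/60.

-47*s^5/60 + 7*s^4/12 - 5*s^3/6 + s^2/2 - s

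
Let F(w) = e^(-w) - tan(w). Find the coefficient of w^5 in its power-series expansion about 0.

Add the two expansions coefficient-wise.
F(0) = 1
F′(0) = -2
F′′(0) = 1
F′′′(0) = -3
F^(4)(0) = 1
F^(5)(0) = -17
Then c_k = F^(k)(0)/k! gives each Taylor coefficient.

-17/120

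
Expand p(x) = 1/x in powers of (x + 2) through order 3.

Use the known series and substitute for the argument.

-(x + 2)^3/16 - (x + 2)^2/8 - (x + 2)/4 - 1/2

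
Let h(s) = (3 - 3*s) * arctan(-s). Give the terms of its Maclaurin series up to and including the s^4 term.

Multiply each power in the prefactor through the base expansion.
h(0) = 0
h′(0) = -3
h′′(0) = 6
h′′′(0) = 6
h^(4)(0) = -24

-s^4 + s^3 + 3*s^2 - 3*s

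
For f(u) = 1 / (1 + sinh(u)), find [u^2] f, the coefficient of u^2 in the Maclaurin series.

Use the geometric series for the reciprocal, then substitute.

1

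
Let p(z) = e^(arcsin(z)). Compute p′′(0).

1

Plug the Maclaurin series of the inner function into that of the outer and collect terms.
The coefficient of z^2 in the expansion is 1/2, so p′′(0) = 2! * (1/2) = 1.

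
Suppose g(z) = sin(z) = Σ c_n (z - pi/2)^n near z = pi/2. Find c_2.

-1/2

Apply the Taylor formula c_k = f^(k)(a)/k!.
[(z - pi/2)^0] = 1;  [(z - pi/2)^1] = 0;  [(z - pi/2)^2] = -1/2.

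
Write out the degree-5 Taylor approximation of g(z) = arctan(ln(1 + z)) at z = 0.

-11*z^5/60 + z^4/4 - z^2/2 + z

Compose series: expand the inner function first, then feed it into the outer expansion.
g(0) = 0
g′(0) = 1
g′′(0) = -1
g′′′(0) = 0
g^(4)(0) = 6
g^(5)(0) = -22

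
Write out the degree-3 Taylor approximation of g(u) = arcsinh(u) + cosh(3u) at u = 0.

-u^3/6 + 9*u^2/2 + u + 1

Combine the two series term by term.
g(0) = 1
g′(0) = 1
g′′(0) = 9
g′′′(0) = -1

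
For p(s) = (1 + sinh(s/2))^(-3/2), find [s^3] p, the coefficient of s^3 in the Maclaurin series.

-39/128

Plug the Maclaurin series of the inner function into that of the outer and collect terms.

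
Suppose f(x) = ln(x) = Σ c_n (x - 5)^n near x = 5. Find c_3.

1/375

f(5) = ln(5)
f′(5) = 1/5
f′′(5) = -1/25
f′′′(5) = 2/125
So c_3 = f′′′(5)/3! = 1/375.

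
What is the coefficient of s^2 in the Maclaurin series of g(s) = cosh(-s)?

1/2

[s^0] = 1;  [s^1] = 0;  [s^2] = 1/2.
So c_2 = g′′(0)/2! = 1/2.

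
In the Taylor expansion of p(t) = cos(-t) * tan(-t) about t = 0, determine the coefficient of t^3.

Write out both Maclaurin series and multiply, keeping only the needed powers.

1/6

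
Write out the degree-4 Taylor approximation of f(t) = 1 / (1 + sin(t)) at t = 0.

Use the geometric series for the reciprocal, then substitute.
f(0) = 1
f′(0) = -1
f′′(0) = 2
f′′′(0) = -5
f^(4)(0) = 16

2*t^4/3 - 5*t^3/6 + t^2 - t + 1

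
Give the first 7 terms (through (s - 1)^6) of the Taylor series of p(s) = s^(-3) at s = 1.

p(1) = 1
p′(1) = -3
p′′(1) = 12
p′′′(1) = -60
p^(4)(1) = 360
p^(5)(1) = -2520
p^(6)(1) = 20160
Then c_k = p^(k)(1)/k! gives each Taylor coefficient.

28*(s - 1)^6 - 21*(s - 1)^5 + 15*(s - 1)^4 - 10*(s - 1)^3 + 6*(s - 1)^2 - 3*(s - 1) + 1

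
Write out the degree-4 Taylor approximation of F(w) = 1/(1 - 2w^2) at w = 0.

4*w^4 + 2*w^2 + 1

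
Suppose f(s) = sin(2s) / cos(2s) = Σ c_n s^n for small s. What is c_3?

Invert the denominator's series and multiply.
[s^0] = 0;  [s^1] = 2;  [s^2] = 0;  [s^3] = 8/3.
So c_3 = f′′′(0)/3! = 8/3.

8/3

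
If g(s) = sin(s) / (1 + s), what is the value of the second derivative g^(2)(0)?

Take the Cauchy product of the two expansions.
The coefficient of s^2 in the expansion is -1, so g′′(0) = 2! * (-1) = -2.

-2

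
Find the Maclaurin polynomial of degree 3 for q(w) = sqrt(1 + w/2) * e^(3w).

709*w^3/128 + 167*w^2/32 + 13*w/4 + 1

Take the Cauchy product of the two expansions.
[w^0] = 1;  [w^1] = 13/4;  [w^2] = 167/32;  [w^3] = 709/128.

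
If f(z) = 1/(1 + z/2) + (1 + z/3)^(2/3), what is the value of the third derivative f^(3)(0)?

Expand each term separately and add.
The coefficient of z^3 in the expansion is -2155/17496, so f′′′(0) = 3! * (-2155/17496) = -2155/2916.

-2155/2916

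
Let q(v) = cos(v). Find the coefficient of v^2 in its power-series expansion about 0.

Use the known series and substitute for the argument.
[v^0] = 1;  [v^1] = 0;  [v^2] = -1/2.

-1/2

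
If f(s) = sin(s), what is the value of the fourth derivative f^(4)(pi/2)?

1

Compute the successive derivatives at the expansion point and divide by k!.
From the series, [(s - pi/2)^4] f = 1/24; multiply by 4! = 24 to get 1.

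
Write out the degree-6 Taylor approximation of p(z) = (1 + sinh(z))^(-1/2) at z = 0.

6521*z^6/15360 - 1561*z^5/3840 + 51*z^4/128 - 19*z^3/48 + 3*z^2/8 - z/2 + 1

Plug the Maclaurin series of the inner function into that of the outer and collect terms.
[z^0] = 1;  [z^1] = -1/2;  [z^2] = 3/8;  [z^3] = -19/48;  [z^4] = 51/128;  [z^5] = -1561/3840;  [z^6] = 6521/15360.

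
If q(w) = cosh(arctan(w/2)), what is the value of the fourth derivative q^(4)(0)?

Plug the Maclaurin series of the inner function into that of the outer and collect terms.
From the series, [w^4] q = -7/384; multiply by 4! = 24 to get -7/16.

-7/16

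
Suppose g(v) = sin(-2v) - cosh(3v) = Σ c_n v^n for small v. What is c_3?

Expand each term separately and add.

4/3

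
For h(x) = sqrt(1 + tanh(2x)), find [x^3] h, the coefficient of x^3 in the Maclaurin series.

-5/6

Plug the Maclaurin series of the inner function into that of the outer and collect terms.
[x^0] = 1;  [x^1] = 1;  [x^2] = -1/2;  [x^3] = -5/6.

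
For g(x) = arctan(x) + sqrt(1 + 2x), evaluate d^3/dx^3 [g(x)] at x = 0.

Combine the two series term by term.
From the series, [x^3] g = 1/6; multiply by 3! = 6 to get 1.

1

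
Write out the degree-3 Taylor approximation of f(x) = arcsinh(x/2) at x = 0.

-x^3/48 + x/2

Compute the successive derivatives at the expansion point and divide by k!.
f(0) = 0
f′(0) = 1/2
f′′(0) = 0
f′′′(0) = -1/8
Then c_k = f^(k)(0)/k! gives each Taylor coefficient.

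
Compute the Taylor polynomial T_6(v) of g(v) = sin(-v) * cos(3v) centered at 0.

-62*v^5/15 + 14*v^3/3 - v

Multiply the two series term by term and collect like powers.
[v^0] = 0;  [v^1] = -1;  [v^2] = 0;  [v^3] = 14/3;  [v^4] = 0;  [v^5] = -62/15;  [v^6] = 0.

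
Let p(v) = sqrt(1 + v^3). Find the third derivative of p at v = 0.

3

The coefficient of v^3 in the expansion is 1/2, so p′′′(0) = 3! * (1/2) = 3.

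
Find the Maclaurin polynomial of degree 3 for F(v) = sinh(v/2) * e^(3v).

Expand each factor separately, then convolve coefficients.
[v^0] = 0;  [v^1] = 1/2;  [v^2] = 3/2;  [v^3] = 109/48.

109*v^3/48 + 3*v^2/2 + v/2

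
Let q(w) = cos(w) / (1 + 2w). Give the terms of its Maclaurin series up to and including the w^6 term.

40439*w^6/720 - 337*w^5/12 + 337*w^4/24 - 7*w^3 + 7*w^2/2 - 2*w + 1

Multiply the two series term by term and collect like powers.
q(0) = 1
q′(0) = -2
q′′(0) = 7
q′′′(0) = -42
q^(4)(0) = 337
q^(5)(0) = -3370
q^(6)(0) = 40439
Then c_k = q^(k)(0)/k! gives each Taylor coefficient.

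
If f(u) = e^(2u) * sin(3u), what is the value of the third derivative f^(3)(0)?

9

Take the Cauchy product of the two expansions.
From the series, [u^3] f = 3/2; multiply by 3! = 6 to get 9.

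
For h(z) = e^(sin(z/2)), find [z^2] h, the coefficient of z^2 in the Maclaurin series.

Plug the Maclaurin series of the inner function into that of the outer and collect terms.
h(0) = 1
h′(0) = 1/2
h′′(0) = 1/4

1/8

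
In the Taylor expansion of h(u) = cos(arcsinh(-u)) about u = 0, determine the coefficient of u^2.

-1/2

Compose series: expand the inner function first, then feed it into the outer expansion.
[u^0] = 1;  [u^1] = 0;  [u^2] = -1/2.
So c_2 = h′′(0)/2! = -1/2.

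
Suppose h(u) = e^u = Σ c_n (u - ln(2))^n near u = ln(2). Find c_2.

1

h(ln(2)) = 2
h′(ln(2)) = 2
h′′(ln(2)) = 2
So c_2 = h′′(ln(2))/2! = 1.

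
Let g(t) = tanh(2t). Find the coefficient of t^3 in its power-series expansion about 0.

-8/3

g(0) = 0
g′(0) = 2
g′′(0) = 0
g′′′(0) = -16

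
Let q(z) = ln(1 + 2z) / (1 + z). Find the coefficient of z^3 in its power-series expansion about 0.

Write out both Maclaurin series and multiply, keeping only the needed powers.
q(0) = 0
q′(0) = 2
q′′(0) = -8
q′′′(0) = 40
Dividing each by k! gives the coefficients c_0, ..., c_3.

20/3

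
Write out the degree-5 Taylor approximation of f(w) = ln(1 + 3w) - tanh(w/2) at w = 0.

Expand each term separately and add.
f(0) = 0
f′(0) = 5/2
f′′(0) = -9
f′′′(0) = 217/4
f^(4)(0) = -486
f^(5)(0) = 11663/2

11663*w^5/240 - 81*w^4/4 + 217*w^3/24 - 9*w^2/2 + 5*w/2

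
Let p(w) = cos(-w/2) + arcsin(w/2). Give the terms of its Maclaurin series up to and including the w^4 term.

Expand each term separately and add.
[w^0] = 1;  [w^1] = 1/2;  [w^2] = -1/8;  [w^3] = 1/48;  [w^4] = 1/384.

w^4/384 + w^3/48 - w^2/8 + w/2 + 1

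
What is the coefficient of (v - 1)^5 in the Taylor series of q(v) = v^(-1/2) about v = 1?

-63/256

q(1) = 1
q′(1) = -1/2
q′′(1) = 3/4
q′′′(1) = -15/8
q^(4)(1) = 105/16
q^(5)(1) = -945/32
The Taylor polynomial is Σ q^(k)(1)/k! · (v - 1)^k.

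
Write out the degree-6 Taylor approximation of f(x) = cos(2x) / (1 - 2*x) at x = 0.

1556*x^6/45 + 52*x^5/3 + 26*x^4/3 + 4*x^3 + 2*x^2 + 2*x + 1

Use 1/(1 - r) = Σ r^k on the denominator, then take the Cauchy product.
[x^0] = 1;  [x^1] = 2;  [x^2] = 2;  [x^3] = 4;  [x^4] = 26/3;  [x^5] = 52/3;  [x^6] = 1556/45.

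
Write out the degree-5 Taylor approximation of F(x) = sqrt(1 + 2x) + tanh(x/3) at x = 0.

Add the two expansions coefficient-wise.
[x^0] = 1;  [x^1] = 4/3;  [x^2] = -1/2;  [x^3] = 79/162;  [x^4] = -5/8;  [x^5] = 25531/29160.

25531*x^5/29160 - 5*x^4/8 + 79*x^3/162 - x^2/2 + 4*x/3 + 1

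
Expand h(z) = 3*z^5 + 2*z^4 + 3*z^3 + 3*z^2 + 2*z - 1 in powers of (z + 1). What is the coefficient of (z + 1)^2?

[(z + 1)^0] = -4;  [(z + 1)^1] = 12;  [(z + 1)^2] = -24.

-24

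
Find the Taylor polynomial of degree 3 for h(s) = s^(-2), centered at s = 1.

h(1) = 1
h′(1) = -2
h′′(1) = 6
h′′′(1) = -24

-4*(s - 1)^3 + 3*(s - 1)^2 - 2*(s - 1) + 1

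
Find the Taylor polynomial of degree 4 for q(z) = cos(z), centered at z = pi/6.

Differentiate repeatedly and evaluate at the center.
q(pi/6) = sqrt(3)/2
q′(pi/6) = -1/2
q′′(pi/6) = -sqrt(3)/2
q′′′(pi/6) = 1/2
q^(4)(pi/6) = sqrt(3)/2
The Taylor polynomial is Σ q^(k)(pi/6)/k! · (z - pi/6)^k.

sqrt(3)*(z - pi/6)^4/48 + (z - pi/6)^3/12 - sqrt(3)*(z - pi/6)^2/4 - (z - pi/6)/2 + sqrt(3)/2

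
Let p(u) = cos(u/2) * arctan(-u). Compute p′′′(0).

Multiply the two series term by term and collect like powers.
The coefficient of u^3 in the expansion is 11/24, so p′′′(0) = 3! * (11/24) = 11/4.

11/4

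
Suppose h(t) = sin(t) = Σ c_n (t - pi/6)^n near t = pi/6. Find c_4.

c_4 = h^(4)(pi/6)/4! = 1/48.

1/48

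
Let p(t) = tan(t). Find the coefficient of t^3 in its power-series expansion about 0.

1/3

[t^0] = 0;  [t^1] = 1;  [t^2] = 0;  [t^3] = 1/3.
So c_3 = p′′′(0)/3! = 1/3.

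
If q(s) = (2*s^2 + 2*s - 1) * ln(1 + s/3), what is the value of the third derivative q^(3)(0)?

88/27

Shift and add copies of the series according to the polynomial's terms.
The coefficient of s^3 in the expansion is 44/81, so q′′′(0) = 3! * (44/81) = 88/27.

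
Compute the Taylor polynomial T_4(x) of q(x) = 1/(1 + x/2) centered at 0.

q(0) = 1
q′(0) = -1/2
q′′(0) = 1/2
q′′′(0) = -3/4
q^(4)(0) = 3/2

x^4/16 - x^3/8 + x^2/4 - x/2 + 1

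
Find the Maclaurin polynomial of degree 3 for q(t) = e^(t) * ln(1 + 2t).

5*t^3/3 + 2*t

Take the Cauchy product of the two expansions.
q(0) = 0
q′(0) = 2
q′′(0) = 0
q′′′(0) = 10
The Taylor polynomial is Σ q^(k)(0)/k! · t^k.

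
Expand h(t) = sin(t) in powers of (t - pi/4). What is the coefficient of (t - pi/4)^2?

h(pi/4) = sqrt(2)/2
h′(pi/4) = sqrt(2)/2
h′′(pi/4) = -sqrt(2)/2

-sqrt(2)/4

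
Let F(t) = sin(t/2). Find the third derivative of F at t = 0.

From the series, [t^3] F = -1/48; multiply by 3! = 6 to get -1/8.

-1/8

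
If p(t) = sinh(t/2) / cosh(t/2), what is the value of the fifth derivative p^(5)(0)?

Invert the denominator's series and multiply.
The coefficient of t^5 in the expansion is 1/240, so p^(5)(0) = 5! * (1/240) = 1/2.

1/2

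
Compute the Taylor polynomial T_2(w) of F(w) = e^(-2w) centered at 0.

F(0) = 1
F′(0) = -2
F′′(0) = 4

2*w^2 - 2*w + 1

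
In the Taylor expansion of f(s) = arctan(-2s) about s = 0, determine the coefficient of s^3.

8/3

f(0) = 0
f′(0) = -2
f′′(0) = 0
f′′′(0) = 16
So c_3 = f′′′(0)/3! = 8/3.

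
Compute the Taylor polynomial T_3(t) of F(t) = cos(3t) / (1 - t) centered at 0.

-7*t^3/2 - 7*t^2/2 + t + 1

Take the Cauchy product of the two expansions.
F(0) = 1
F′(0) = 1
F′′(0) = -7
F′′′(0) = -21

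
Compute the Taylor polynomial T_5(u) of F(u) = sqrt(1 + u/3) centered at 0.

7*u^5/62208 - 5*u^4/10368 + u^3/432 - u^2/72 + u/6 + 1

Apply the Taylor formula c_k = f^(k)(a)/k!.
F(0) = 1
F′(0) = 1/6
F′′(0) = -1/36
F′′′(0) = 1/72
F^(4)(0) = -5/432
F^(5)(0) = 35/2592
Dividing each by k! gives the coefficients c_0, ..., c_5.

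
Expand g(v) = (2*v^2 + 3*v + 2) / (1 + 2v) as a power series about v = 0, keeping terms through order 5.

Multiply each power in the prefactor through the base expansion.
g(0) = 2
g′(0) = -1
g′′(0) = 8
g′′′(0) = -48
g^(4)(0) = 384
g^(5)(0) = -3840
The Taylor polynomial is Σ g^(k)(0)/k! · v^k.

-32*v^5 + 16*v^4 - 8*v^3 + 4*v^2 - v + 2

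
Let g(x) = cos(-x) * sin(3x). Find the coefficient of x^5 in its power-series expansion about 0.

Write out both Maclaurin series and multiply, keeping only the needed powers.

22/5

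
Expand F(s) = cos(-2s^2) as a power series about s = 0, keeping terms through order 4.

Use the known series and substitute for the argument.
F(0) = 1
F′(0) = 0
F′′(0) = 0
F′′′(0) = 0
F^(4)(0) = -48
Then c_k = F^(k)(0)/k! gives each Taylor coefficient.

1 - 2*s^4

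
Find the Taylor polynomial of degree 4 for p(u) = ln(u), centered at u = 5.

-(u - 5)^4/2500 + (u - 5)^3/375 - (u - 5)^2/50 + (u - 5)/5 + ln(5)

Use the known series and substitute for the argument.
[(u - 5)^0] = ln(5);  [(u - 5)^1] = 1/5;  [(u - 5)^2] = -1/50;  [(u - 5)^3] = 1/375;  [(u - 5)^4] = -1/2500.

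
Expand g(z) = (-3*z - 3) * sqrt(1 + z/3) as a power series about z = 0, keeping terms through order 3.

Multiply each power in the prefactor through the base expansion.
g(0) = -3
g′(0) = -7/2
g′′(0) = -11/12
g′′′(0) = 5/24

5*z^3/144 - 11*z^2/24 - 7*z/2 - 3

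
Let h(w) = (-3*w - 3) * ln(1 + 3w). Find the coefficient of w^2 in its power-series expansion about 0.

Distribute the polynomial across the series and collect like powers.
h(0) = 0
h′(0) = -9
h′′(0) = 9
The Taylor polynomial is Σ h^(k)(0)/k! · w^k.

9/2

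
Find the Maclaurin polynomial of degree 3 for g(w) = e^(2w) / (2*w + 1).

-8*w^3/3 + 2*w^2 + 1

Multiply the numerator's expansion by the denominator's geometric series.
[w^0] = 1;  [w^1] = 0;  [w^2] = 2;  [w^3] = -8/3.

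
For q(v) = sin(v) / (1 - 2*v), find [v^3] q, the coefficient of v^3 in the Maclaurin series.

23/6

Use 1/(1 - r) = Σ r^k on the denominator, then take the Cauchy product.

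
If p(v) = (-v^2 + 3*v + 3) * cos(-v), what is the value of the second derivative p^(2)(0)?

Shift and add copies of the series according to the polynomial's terms.
The coefficient of v^2 in the expansion is -5/2, so p′′(0) = 2! * (-5/2) = -5.

-5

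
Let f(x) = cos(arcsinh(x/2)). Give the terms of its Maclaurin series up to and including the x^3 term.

1 - x^2/8

Compose series: expand the inner function first, then feed it into the outer expansion.
f(0) = 1
f′(0) = 0
f′′(0) = -1/4
f′′′(0) = 0
Then c_k = f^(k)(0)/k! gives each Taylor coefficient.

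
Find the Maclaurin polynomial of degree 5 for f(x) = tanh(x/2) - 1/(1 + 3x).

Combine the two series term by term.
[x^0] = -1;  [x^1] = 7/2;  [x^2] = -9;  [x^3] = 647/24;  [x^4] = -81;  [x^5] = 58321/240.

58321*x^5/240 - 81*x^4 + 647*x^3/24 - 9*x^2 + 7*x/2 - 1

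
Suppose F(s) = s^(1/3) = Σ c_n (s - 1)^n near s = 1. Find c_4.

-10/243

[(s - 1)^0] = 1;  [(s - 1)^1] = 1/3;  [(s - 1)^2] = -1/9;  [(s - 1)^3] = 5/81;  [(s - 1)^4] = -10/243.
So c_4 = F^(4)(1)/4! = -10/243.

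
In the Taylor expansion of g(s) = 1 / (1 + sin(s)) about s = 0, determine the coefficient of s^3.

Expand as Σ (-1)^k u^k with u equal to the inner function's series.
g(0) = 1
g′(0) = -1
g′′(0) = 2
g′′′(0) = -5

-5/6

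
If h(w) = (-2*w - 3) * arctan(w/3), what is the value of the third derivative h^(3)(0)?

2/9

Shift and add copies of the series according to the polynomial's terms.
From the series, [w^3] h = 1/27; multiply by 3! = 6 to get 2/9.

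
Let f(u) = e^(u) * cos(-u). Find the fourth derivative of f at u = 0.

Expand each factor separately, then convolve coefficients.
The coefficient of u^4 in the expansion is -1/6, so f^(4)(0) = 4! * (-1/6) = -4.

-4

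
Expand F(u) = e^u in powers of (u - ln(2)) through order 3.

[(u - ln(2))^0] = 2;  [(u - ln(2))^1] = 2;  [(u - ln(2))^2] = 1;  [(u - ln(2))^3] = 1/3.

(u - ln(2))^3/3 + (u - ln(2))^2 + 2*(u - ln(2)) + 2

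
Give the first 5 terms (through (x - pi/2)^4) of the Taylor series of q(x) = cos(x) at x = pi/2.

(x - pi/2)^3/6 - (x - pi/2)

[(x - pi/2)^0] = 0;  [(x - pi/2)^1] = -1;  [(x - pi/2)^2] = 0;  [(x - pi/2)^3] = 1/6;  [(x - pi/2)^4] = 0.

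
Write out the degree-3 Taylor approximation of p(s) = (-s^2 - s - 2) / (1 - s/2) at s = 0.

-s^3 - 2*s^2 - 2*s - 2

Shift and add copies of the series according to the polynomial's terms.
[s^0] = -2;  [s^1] = -2;  [s^2] = -2;  [s^3] = -1.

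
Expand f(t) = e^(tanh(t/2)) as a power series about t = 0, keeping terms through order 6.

97*t^6/46080 - t^5/1280 - 7*t^4/384 - t^3/48 + t^2/8 + t/2 + 1

Let u equal the inner series; expand the outer function in u and truncate.
f(0) = 1
f′(0) = 1/2
f′′(0) = 1/4
f′′′(0) = -1/8
f^(4)(0) = -7/16
f^(5)(0) = -3/32
f^(6)(0) = 97/64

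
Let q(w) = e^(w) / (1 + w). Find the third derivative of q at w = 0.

Write out both Maclaurin series and multiply, keeping only the needed powers.
From the series, [w^3] q = -1/3; multiply by 3! = 6 to get -2.

-2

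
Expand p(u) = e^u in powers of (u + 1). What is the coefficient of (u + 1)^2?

p(-1) = e^(-1)
p′(-1) = e^(-1)
p′′(-1) = e^(-1)

e^(-1)/2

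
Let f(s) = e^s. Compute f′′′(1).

e

From the series, [(s - 1)^3] f = e/6; multiply by 3! = 6 to get e.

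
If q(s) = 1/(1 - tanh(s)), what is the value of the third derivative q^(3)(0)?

4

Compose series: expand the inner function first, then feed it into the outer expansion.
From the series, [s^3] q = 2/3; multiply by 3! = 6 to get 4.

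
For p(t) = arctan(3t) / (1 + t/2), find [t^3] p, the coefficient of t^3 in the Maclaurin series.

-33/4

Multiply the two series term by term and collect like powers.
p(0) = 0
p′(0) = 3
p′′(0) = -3
p′′′(0) = -99/2
So c_3 = p′′′(0)/3! = -33/4.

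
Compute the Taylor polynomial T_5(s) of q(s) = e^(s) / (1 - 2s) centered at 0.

6331*s^5/120 + 211*s^4/8 + 79*s^3/6 + 13*s^2/2 + 3*s + 1

Take the Cauchy product of the two expansions.
q(0) = 1
q′(0) = 3
q′′(0) = 13
q′′′(0) = 79
q^(4)(0) = 633
q^(5)(0) = 6331
Dividing each by k! gives the coefficients c_0, ..., c_5.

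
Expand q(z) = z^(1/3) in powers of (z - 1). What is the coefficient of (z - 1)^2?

-1/9

[(z - 1)^0] = 1;  [(z - 1)^1] = 1/3;  [(z - 1)^2] = -1/9.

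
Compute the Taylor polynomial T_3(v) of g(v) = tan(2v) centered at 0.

8*v^3/3 + 2*v

g(0) = 0
g′(0) = 2
g′′(0) = 0
g′′′(0) = 16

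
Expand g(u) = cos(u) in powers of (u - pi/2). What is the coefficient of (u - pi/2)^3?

1/6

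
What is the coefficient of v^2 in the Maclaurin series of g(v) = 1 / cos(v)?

Write the quotient as an unknown series and match coefficients against numerator = denominator · series.
g(0) = 1
g′(0) = 0
g′′(0) = 1
The Taylor polynomial is Σ g^(k)(0)/k! · v^k.

1/2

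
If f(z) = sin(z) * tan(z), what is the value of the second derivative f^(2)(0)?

Multiply the two series term by term and collect like powers.
The coefficient of z^2 in the expansion is 1, so f′′(0) = 2! * (1) = 2.

2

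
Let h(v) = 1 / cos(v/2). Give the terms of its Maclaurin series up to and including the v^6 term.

Divide the numerator series by the denominator series (power-series long division).
h(0) = 1
h′(0) = 0
h′′(0) = 1/4
h′′′(0) = 0
h^(4)(0) = 5/16
h^(5)(0) = 0
h^(6)(0) = 61/64
The Taylor polynomial is Σ h^(k)(0)/k! · v^k.

61*v^6/46080 + 5*v^4/384 + v^2/8 + 1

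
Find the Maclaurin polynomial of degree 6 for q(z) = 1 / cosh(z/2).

Invert the denominator's series and multiply.
q(0) = 1
q′(0) = 0
q′′(0) = -1/4
q′′′(0) = 0
q^(4)(0) = 5/16
q^(5)(0) = 0
q^(6)(0) = -61/64
Dividing each by k! gives the coefficients c_0, ..., c_6.

-61*z^6/46080 + 5*z^4/384 - z^2/8 + 1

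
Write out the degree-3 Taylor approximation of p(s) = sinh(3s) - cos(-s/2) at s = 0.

Combine the two series term by term.
p(0) = -1
p′(0) = 3
p′′(0) = 1/4
p′′′(0) = 27

9*s^3/2 + s^2/8 + 3*s - 1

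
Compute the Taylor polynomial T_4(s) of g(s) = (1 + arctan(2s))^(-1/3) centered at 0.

Plug the Maclaurin series of the inner function into that of the outer and collect terms.
g(0) = 1
g′(0) = -2/3
g′′(0) = 16/9
g′′′(0) = -80/27
g^(4)(0) = -128/81
The Taylor polynomial is Σ g^(k)(0)/k! · s^k.

-16*s^4/243 - 40*s^3/81 + 8*s^2/9 - 2*s/3 + 1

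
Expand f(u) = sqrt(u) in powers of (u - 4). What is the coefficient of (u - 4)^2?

f(4) = 2
f′(4) = 1/4
f′′(4) = -1/32

-1/64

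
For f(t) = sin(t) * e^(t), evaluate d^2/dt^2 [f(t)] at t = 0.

2

Multiply the two series term by term and collect like powers.
From the series, [t^2] f = 1; multiply by 2! = 2 to get 2.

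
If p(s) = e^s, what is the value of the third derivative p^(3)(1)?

e

Use the known series and substitute for the argument.
The coefficient of (s - 1)^3 in the expansion is e/6, so p′′′(1) = 3! * (e/6) = e.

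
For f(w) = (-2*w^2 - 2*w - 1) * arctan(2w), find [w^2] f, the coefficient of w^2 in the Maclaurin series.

Multiply each power in the prefactor through the base expansion.
f(0) = 0
f′(0) = -2
f′′(0) = -8

-4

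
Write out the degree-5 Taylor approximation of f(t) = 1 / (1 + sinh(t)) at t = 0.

Use the geometric series for the reciprocal, then substitute.

-181*t^5/120 + 4*t^4/3 - 7*t^3/6 + t^2 - t + 1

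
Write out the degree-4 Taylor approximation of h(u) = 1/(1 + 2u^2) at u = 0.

4*u^4 - 2*u^2 + 1

[u^0] = 1;  [u^1] = 0;  [u^2] = -2;  [u^3] = 0;  [u^4] = 4.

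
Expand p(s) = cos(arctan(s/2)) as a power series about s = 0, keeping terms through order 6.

-5*s^6/1024 + 3*s^4/128 - s^2/8 + 1

Let u equal the inner series; expand the outer function in u and truncate.
p(0) = 1
p′(0) = 0
p′′(0) = -1/4
p′′′(0) = 0
p^(4)(0) = 9/16
p^(5)(0) = 0
p^(6)(0) = -225/64
Then c_k = p^(k)(0)/k! gives each Taylor coefficient.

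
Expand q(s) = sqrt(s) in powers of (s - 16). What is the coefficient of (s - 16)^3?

q(16) = 4
q′(16) = 1/8
q′′(16) = -1/256
q′′′(16) = 3/8192

1/16384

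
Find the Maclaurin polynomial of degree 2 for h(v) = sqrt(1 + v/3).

-v^2/72 + v/6 + 1

Compute the successive derivatives at the expansion point and divide by k!.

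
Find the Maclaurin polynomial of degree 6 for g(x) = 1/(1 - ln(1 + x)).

Plug the Maclaurin series of the inner function into that of the outer and collect terms.
g(0) = 1
g′(0) = 1
g′′(0) = 1
g′′′(0) = 2
g^(4)(0) = 4
g^(5)(0) = 14
g^(6)(0) = 38
The Taylor polynomial is Σ g^(k)(0)/k! · x^k.

19*x^6/360 + 7*x^5/60 + x^4/6 + x^3/3 + x^2/2 + x + 1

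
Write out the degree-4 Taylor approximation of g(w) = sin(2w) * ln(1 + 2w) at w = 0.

8*w^4/3 - 4*w^3 + 4*w^2

Write out both Maclaurin series and multiply, keeping only the needed powers.
g(0) = 0
g′(0) = 0
g′′(0) = 8
g′′′(0) = -24
g^(4)(0) = 64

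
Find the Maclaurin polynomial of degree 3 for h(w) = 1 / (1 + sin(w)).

Expand as Σ (-1)^k u^k with u equal to the inner function's series.
h(0) = 1
h′(0) = -1
h′′(0) = 2
h′′′(0) = -5

-5*w^3/6 + w^2 - w + 1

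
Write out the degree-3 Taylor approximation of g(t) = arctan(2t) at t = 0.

-8*t^3/3 + 2*t

Compute the successive derivatives at the expansion point and divide by k!.
[t^0] = 0;  [t^1] = 2;  [t^2] = 0;  [t^3] = -8/3.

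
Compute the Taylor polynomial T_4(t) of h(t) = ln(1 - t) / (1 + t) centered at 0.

7*t^4/12 - 5*t^3/6 + t^2/2 - t

Expand each factor separately, then convolve coefficients.
h(0) = 0
h′(0) = -1
h′′(0) = 1
h′′′(0) = -5
h^(4)(0) = 14
Dividing each by k! gives the coefficients c_0, ..., c_4.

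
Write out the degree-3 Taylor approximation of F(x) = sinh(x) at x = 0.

F(0) = 0
F′(0) = 1
F′′(0) = 0
F′′′(0) = 1

x^3/6 + x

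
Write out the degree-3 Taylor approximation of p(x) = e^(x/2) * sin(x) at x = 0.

-x^3/24 + x^2/2 + x

Write out both Maclaurin series and multiply, keeping only the needed powers.
[x^0] = 0;  [x^1] = 1;  [x^2] = 1/2;  [x^3] = -1/24.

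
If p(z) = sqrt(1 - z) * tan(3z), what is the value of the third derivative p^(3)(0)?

207/4

Take the Cauchy product of the two expansions.
The coefficient of z^3 in the expansion is 69/8, so p′′′(0) = 3! * (69/8) = 207/4.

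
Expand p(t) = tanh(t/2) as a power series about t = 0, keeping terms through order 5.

t^5/240 - t^3/24 + t/2

Compute the successive derivatives at the expansion point and divide by k!.
p(0) = 0
p′(0) = 1/2
p′′(0) = 0
p′′′(0) = -1/4
p^(4)(0) = 0
p^(5)(0) = 1/2
Then c_k = p^(k)(0)/k! gives each Taylor coefficient.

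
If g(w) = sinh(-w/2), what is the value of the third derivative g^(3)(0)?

-1/8

Differentiate repeatedly and evaluate at the center.
From the series, [w^3] g = -1/48; multiply by 3! = 6 to get -1/8.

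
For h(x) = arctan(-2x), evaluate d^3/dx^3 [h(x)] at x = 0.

The coefficient of x^3 in the expansion is 8/3, so h′′′(0) = 3! * (8/3) = 16.

16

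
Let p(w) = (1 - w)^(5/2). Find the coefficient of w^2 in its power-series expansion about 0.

c_2 = p′′(0)/2! = 15/8.

15/8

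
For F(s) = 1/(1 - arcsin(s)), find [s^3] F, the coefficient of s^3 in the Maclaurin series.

7/6

Substitute the inner expansion into the outer series and collect powers.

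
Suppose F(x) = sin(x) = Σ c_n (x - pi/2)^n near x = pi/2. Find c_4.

1/24

F(pi/2) = 1
F′(pi/2) = 0
F′′(pi/2) = -1
F′′′(pi/2) = 0
F^(4)(pi/2) = 1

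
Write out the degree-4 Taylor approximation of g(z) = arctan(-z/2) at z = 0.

z^3/24 - z/2

[z^0] = 0;  [z^1] = -1/2;  [z^2] = 0;  [z^3] = 1/24;  [z^4] = 0.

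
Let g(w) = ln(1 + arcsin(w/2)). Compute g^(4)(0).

Compose series: expand the inner function first, then feed it into the outer expansion.
From the series, [w^4] g = -5/192; multiply by 4! = 24 to get -5/8.

-5/8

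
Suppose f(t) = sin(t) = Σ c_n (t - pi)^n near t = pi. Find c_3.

1/6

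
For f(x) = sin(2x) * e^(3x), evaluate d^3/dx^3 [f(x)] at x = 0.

Multiply the two series term by term and collect like powers.
The coefficient of x^3 in the expansion is 23/3, so f′′′(0) = 3! * (23/3) = 46.

46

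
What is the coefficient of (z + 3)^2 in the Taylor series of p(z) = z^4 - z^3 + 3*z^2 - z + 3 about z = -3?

p(-3) = 141
p′(-3) = -154
p′′(-3) = 132
So c_2 = p′′(-3)/2! = 66.

66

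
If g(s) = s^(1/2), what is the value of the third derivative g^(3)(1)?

3/8

Compute the successive derivatives at the expansion point and divide by k!.
The coefficient of (s - 1)^3 in the expansion is 1/16, so g′′′(1) = 3! * (1/16) = 3/8.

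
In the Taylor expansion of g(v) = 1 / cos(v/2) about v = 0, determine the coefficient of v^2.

Divide the numerator series by the denominator series (power-series long division).
[v^0] = 1;  [v^1] = 0;  [v^2] = 1/8.

1/8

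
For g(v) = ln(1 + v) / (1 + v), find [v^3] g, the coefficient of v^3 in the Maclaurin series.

11/6

Take the Cauchy product of the two expansions.
g(0) = 0
g′(0) = 1
g′′(0) = -3
g′′′(0) = 11
So c_3 = g′′′(0)/3! = 11/6.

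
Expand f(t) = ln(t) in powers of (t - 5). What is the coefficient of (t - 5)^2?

-1/50

[(t - 5)^0] = ln(5);  [(t - 5)^1] = 1/5;  [(t - 5)^2] = -1/50.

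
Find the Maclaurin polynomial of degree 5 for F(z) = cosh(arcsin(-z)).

5*z^4/24 + z^2/2 + 1

Compose series: expand the inner function first, then feed it into the outer expansion.
[z^0] = 1;  [z^1] = 0;  [z^2] = 1/2;  [z^3] = 0;  [z^4] = 5/24;  [z^5] = 0.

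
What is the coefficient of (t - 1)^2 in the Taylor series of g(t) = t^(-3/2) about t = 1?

Compute the successive derivatives at the expansion point and divide by k!.
g(1) = 1
g′(1) = -3/2
g′′(1) = 15/4

15/8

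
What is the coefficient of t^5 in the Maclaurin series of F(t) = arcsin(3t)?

Differentiate repeatedly and evaluate at the center.
F(0) = 0
F′(0) = 3
F′′(0) = 0
F′′′(0) = 27
F^(4)(0) = 0
F^(5)(0) = 2187
So c_5 = F^(5)(0)/5! = 729/40.

729/40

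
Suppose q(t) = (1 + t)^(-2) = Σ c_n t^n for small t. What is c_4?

[t^0] = 1;  [t^1] = -2;  [t^2] = 3;  [t^3] = -4;  [t^4] = 5.
So c_4 = q^(4)(0)/4! = 5.

5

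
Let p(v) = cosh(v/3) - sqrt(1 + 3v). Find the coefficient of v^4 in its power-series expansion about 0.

Combine the two series term by term.
p(0) = 0
p′(0) = -3/2
p′′(0) = 85/36
p′′′(0) = -81/8
p^(4)(0) = 98431/1296
Dividing each by k! gives the coefficients c_0, ..., c_4.

98431/31104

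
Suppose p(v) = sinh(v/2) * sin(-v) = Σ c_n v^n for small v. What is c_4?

Take the Cauchy product of the two expansions.
[v^0] = 0;  [v^1] = 0;  [v^2] = -1/2;  [v^3] = 0;  [v^4] = 1/16.
So c_4 = p^(4)(0)/4! = 1/16.

1/16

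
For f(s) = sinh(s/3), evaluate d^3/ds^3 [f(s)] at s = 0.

1/27

Use the known series and substitute for the argument.
From the series, [s^3] f = 1/162; multiply by 3! = 6 to get 1/27.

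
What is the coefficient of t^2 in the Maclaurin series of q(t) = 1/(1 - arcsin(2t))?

4

Compose series: expand the inner function first, then feed it into the outer expansion.
q(0) = 1
q′(0) = 2
q′′(0) = 8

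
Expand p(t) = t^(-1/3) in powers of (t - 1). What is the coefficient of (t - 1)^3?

-14/81

p(1) = 1
p′(1) = -1/3
p′′(1) = 4/9
p′′′(1) = -28/27
Dividing each by k! gives the coefficients c_0, ..., c_3.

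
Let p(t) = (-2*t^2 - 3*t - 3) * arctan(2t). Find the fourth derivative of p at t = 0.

Shift and add copies of the series according to the polynomial's terms.
The coefficient of t^4 in the expansion is 8, so p^(4)(0) = 4! * (8) = 192.

192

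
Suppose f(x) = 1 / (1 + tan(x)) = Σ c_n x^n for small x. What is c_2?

1

Expand as Σ (-1)^k u^k with u equal to the inner function's series.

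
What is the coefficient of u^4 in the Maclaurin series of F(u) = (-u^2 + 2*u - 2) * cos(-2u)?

2/3

Multiply each power in the prefactor through the base expansion.
F(0) = -2
F′(0) = 2
F′′(0) = 6
F′′′(0) = -24
F^(4)(0) = 16
Dividing each by k! gives the coefficients c_0, ..., c_4.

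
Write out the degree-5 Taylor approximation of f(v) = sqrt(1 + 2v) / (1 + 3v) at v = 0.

Write out both Maclaurin series and multiply, keeping only the needed powers.
f(0) = 1
f′(0) = -2
f′′(0) = 11
f′′′(0) = -96
f^(4)(0) = 1137
f^(5)(0) = -16950
The Taylor polynomial is Σ f^(k)(0)/k! · v^k.

-565*v^5/4 + 379*v^4/8 - 16*v^3 + 11*v^2/2 - 2*v + 1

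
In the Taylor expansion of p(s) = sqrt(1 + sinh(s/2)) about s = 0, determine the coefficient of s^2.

-1/32

Compose series: expand the inner function first, then feed it into the outer expansion.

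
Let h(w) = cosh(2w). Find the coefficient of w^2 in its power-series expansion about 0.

h(0) = 1
h′(0) = 0
h′′(0) = 4
Dividing each by k! gives the coefficients c_0, ..., c_2.

2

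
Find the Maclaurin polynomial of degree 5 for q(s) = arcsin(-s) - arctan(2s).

Combine the two series term by term.
q(0) = 0
q′(0) = -3
q′′(0) = 0
q′′′(0) = 15
q^(4)(0) = 0
q^(5)(0) = -777

-259*s^5/40 + 5*s^3/2 - 3*s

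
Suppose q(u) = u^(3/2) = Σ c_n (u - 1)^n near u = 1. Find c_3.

Use the known series and substitute for the argument.
q(1) = 1
q′(1) = 3/2
q′′(1) = 3/4
q′′′(1) = -3/8
The Taylor polynomial is Σ q^(k)(1)/k! · (u - 1)^k.

-1/16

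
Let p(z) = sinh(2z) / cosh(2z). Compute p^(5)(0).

Write the quotient as an unknown series and match coefficients against numerator = denominator · series.
The coefficient of z^5 in the expansion is 64/15, so p^(5)(0) = 5! * (64/15) = 512.

512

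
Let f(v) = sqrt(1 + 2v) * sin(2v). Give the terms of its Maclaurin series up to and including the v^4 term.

Take the Cauchy product of the two expansions.
[v^0] = 0;  [v^1] = 2;  [v^2] = 2;  [v^3] = -7/3;  [v^4] = -1/3.

-v^4/3 - 7*v^3/3 + 2*v^2 + 2*v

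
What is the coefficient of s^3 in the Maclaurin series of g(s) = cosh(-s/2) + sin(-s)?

1/6

Expand each term separately and add.
So c_3 = g′′′(0)/3! = 1/6.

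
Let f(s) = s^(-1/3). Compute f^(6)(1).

Compute the successive derivatives at the expansion point and divide by k!.
The coefficient of (s - 1)^6 in the expansion is 728/6561, so f^(6)(1) = 6! * (728/6561) = 58240/729.

58240/729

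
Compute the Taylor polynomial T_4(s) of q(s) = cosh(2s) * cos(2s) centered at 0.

Write out both Maclaurin series and multiply, keeping only the needed powers.
q(0) = 1
q′(0) = 0
q′′(0) = 0
q′′′(0) = 0
q^(4)(0) = -64
The Taylor polynomial is Σ q^(k)(0)/k! · s^k.

1 - 8*s^4/3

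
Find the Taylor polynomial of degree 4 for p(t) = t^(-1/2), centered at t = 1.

35*(t - 1)^4/128 - 5*(t - 1)^3/16 + 3*(t - 1)^2/8 - (t - 1)/2 + 1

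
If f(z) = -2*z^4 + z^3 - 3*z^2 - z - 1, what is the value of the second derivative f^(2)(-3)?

-240

Differentiate repeatedly and evaluate at the center.
The coefficient of (z + 3)^2 in the expansion is -120, so f′′(-3) = 2! * (-120) = -240.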